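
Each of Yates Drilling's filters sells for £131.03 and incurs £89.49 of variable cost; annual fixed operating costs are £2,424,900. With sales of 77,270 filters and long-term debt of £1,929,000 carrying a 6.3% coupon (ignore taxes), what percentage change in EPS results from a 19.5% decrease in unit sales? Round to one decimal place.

-94.4%

At 77,270 units, contribution = 77,270 × £41.54 = £3,209,795.80.
Subtracting fixed costs: EBIT = £3,209,795.80 − £2,424,900 = £784,895.80.
After interest of £121,527.00, pre-tax earnings = £663,368.80.
DCL = total CM / (EBIT − I) = £3,209,795.80 / £663,368.80 = 4.8386.
%ΔEPS = DCL × %ΔSales = 4.8386 × -19.5% = -94.4%.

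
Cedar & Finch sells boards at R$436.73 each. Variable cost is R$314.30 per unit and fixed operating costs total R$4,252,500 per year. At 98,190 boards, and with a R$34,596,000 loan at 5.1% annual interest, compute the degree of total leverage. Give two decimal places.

2.00

Contribution at this volume is 98,190 × R$122.43 = R$12,021,401.70.
EBIT = R$12,021,401.70 − R$4,252,500 = R$7,768,901.70. Interest = R$1,764,396.00.
DOL = R$12,021,401.70 ÷ R$7,768,901.70 = 1.5474; DFL = R$7,768,901.70 ÷ R$6,004,505.70 = 1.2938.
Combined leverage = 1.5474 × 1.2938 = 2.0020.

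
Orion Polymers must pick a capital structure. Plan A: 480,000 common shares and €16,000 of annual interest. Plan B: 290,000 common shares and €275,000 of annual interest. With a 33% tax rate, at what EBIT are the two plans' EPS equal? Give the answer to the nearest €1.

€670,316

At indifference, (EBIT − 16,000)(1 − t)/480,000 = (EBIT − 275,000)(1 − t)/290,000.
The (1 − t) factor cancels: (EBIT − 16,000) × 290,000 = (EBIT − 275,000) × 480,000.
Solving, EBIT = (275,000·480,000 − 16,000·290,000) / (480,000 − 290,000) = 127,360,000,000 / 190,000 = 670,315.79.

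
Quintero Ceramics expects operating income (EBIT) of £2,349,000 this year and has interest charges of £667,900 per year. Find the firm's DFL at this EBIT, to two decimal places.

1.40

Interest = £667,900.00.
DFL = EBIT ÷ (EBIT − I) = £2,349,000 ÷ (£2,349,000 − £667,900.00) = £2,349,000 ÷ £1,681,100.00 = 1.3973.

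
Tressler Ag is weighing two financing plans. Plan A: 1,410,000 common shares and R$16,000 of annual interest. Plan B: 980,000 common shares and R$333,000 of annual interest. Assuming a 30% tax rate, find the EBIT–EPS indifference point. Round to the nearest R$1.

R$1,055,465

At indifference, (EBIT − 16,000)(1 − t)/1,410,000 = (EBIT − 333,000)(1 − t)/980,000.
The (1 − t) factor cancels: (EBIT − 16,000) × 980,000 = (EBIT − 333,000) × 1,410,000.
Solving, EBIT = (333,000·1,410,000 − 16,000·980,000) / (1,410,000 − 980,000) = 453,850,000,000 / 430,000 = 1,055,465.12.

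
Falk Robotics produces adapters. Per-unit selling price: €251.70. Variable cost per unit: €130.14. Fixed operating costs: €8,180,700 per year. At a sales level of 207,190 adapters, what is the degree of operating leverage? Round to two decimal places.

Total contribution margin = 207,190 × €121.56 = €25,186,016.40.
Operating income = contribution − fixed costs = €25,186,016.40 − €8,180,700 = €17,005,316.40.
So DOL = total CM / EBIT = €25,186,016.40 / €17,005,316.40 = 1.4811.

1.48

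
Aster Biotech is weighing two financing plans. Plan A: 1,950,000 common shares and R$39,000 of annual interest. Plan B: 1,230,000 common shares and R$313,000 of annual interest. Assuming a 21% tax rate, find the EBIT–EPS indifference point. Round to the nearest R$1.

R$781,083

Set EPS_A = EPS_B: (EBIT − R$39,000)(1 − 0.21) ÷ 1,950,000 = (EBIT − R$313,000)(1 − 0.21) ÷ 1,230,000.
Cancelling (1 − t) and cross-multiplying: 1,230,000·(EBIT − 39,000) = 1,950,000·(EBIT − 313,000).
EBIT × (1,950,000 − 1,230,000) = 313,000 × 1,950,000 − 39,000 × 1,230,000 = 562,380,000,000, so EBIT = 562,380,000,000 ÷ 720,000 = 781,083.33.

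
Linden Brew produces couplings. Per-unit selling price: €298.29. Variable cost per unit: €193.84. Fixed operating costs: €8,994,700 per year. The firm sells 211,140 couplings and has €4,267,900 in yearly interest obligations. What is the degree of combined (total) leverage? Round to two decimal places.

2.51

At 211,140 units, contribution = 211,140 × €104.45 = €22,053,573.00.
Operating income = contribution − fixed costs = €22,053,573.00 − €8,994,700 = €13,058,873.00. Interest = €4,267,900.00.
DOL = €22,053,573.00 ÷ €13,058,873.00 = 1.6888; DFL = €13,058,873.00 ÷ €8,790,973.00 = 1.4855.
Combined leverage = 1.6888 × 1.4855 = 2.5087.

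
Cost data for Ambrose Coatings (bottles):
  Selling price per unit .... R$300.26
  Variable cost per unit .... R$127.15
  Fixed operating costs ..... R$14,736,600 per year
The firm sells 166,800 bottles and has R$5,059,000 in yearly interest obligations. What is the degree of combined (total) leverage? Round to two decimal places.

3.18

At 166,800 units, contribution = 166,800 × R$173.11 = R$28,874,748.00.
EBIT = R$28,874,748.00 − R$14,736,600 = R$14,138,148.00. Interest = R$5,059,000.00, so EBIT − I = R$9,079,148.00.
Degree of total leverage = total CM / (EBIT − interest) = R$28,874,748.00 / R$9,079,148.00 = 3.1803.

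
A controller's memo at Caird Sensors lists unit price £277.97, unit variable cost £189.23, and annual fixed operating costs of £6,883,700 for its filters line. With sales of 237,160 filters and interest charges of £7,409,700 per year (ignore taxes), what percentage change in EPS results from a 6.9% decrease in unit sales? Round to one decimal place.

-21.5%

At 237,160 units, contribution = 237,160 × £88.74 = £21,045,578.40.
Operating income = contribution − fixed costs = £21,045,578.40 − £6,883,700 = £14,161,878.40.
Interest = £7,409,700.00, so EBIT − I = £6,752,178.40.
Degree of combined leverage = contribution ÷ (EBIT − I) = £21,045,578.40 ÷ £6,752,178.40 = 3.1169.
EPS therefore changes by 3.1169 × (-6.9%) = -21.5%.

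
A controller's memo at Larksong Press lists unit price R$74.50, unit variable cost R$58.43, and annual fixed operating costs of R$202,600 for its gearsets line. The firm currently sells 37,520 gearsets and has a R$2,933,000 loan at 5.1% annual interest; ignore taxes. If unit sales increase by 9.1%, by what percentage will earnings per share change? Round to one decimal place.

Total contribution margin = 37,520 × R$16.07 = R$602,946.40.
Subtracting fixed costs: EBIT = R$602,946.40 − R$202,600 = R$400,346.40.
After interest of R$149,583.00, pre-tax earnings = R$250,763.40.
Degree of combined leverage = contribution ÷ (EBIT − I) = R$602,946.40 ÷ R$250,763.40 = 2.4044.
%ΔEPS = DCL × %ΔSales = 2.4044 × +9.1% = +21.9%.

+21.9%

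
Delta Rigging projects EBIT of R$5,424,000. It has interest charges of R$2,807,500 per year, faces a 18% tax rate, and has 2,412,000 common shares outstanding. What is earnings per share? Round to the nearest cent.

R$0.89

Pre-tax income = R$5,424,000 − R$2,807,500.00 = R$2,616,500.00.
After tax at 18%: net income = R$2,616,500.00 × 0.82 = R$2,145,530.00.
Per share: R$2,145,530.00 / 2,412,000 shares = R$0.89.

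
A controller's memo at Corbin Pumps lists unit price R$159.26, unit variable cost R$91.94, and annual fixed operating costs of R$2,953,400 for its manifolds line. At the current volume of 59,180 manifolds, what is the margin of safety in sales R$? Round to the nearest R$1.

R$2,438,101

Contribution margin per unit = R$159.26 − R$91.94 = R$67.32. Break-even units = R$2,953,400 ÷ R$67.32 = 43,871.06; break-even revenue = 43,871.06 × R$159.26 = R$6,986,905.59.
Current sales = 59,180 × R$159.26 = R$9,425,006.80.
Margin of safety = R$9,425,006.80 − R$6,986,905.59 = R$2,438,101.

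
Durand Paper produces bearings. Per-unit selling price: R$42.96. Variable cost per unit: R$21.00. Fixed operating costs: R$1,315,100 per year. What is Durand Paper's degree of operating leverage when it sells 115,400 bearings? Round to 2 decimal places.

2.08

Contribution at this volume is 115,400 × R$21.96 = R$2,534,184.00.
EBIT = R$2,534,184.00 − R$1,315,100 = R$1,219,084.00.
Degree of operating leverage = R$2,534,184.00 / R$1,219,084.00 = 2.0788.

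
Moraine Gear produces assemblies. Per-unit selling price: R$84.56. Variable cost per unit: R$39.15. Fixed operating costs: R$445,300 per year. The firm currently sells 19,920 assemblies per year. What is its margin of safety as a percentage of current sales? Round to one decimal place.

50.8%

Unit CM = price − variable cost = R$84.56 − R$39.15 = R$45.41. Break-even units = R$445,300 ÷ R$45.41 = 9,806.21; break-even revenue = 9,806.21 × R$84.56 = R$829,213.12.
Actual sales revenue = 19,920 × R$84.56 = R$1,684,435.20.
Margin of safety = (R$1,684,435.20 − R$829,213.12) ÷ R$1,684,435.20 = 50.8%.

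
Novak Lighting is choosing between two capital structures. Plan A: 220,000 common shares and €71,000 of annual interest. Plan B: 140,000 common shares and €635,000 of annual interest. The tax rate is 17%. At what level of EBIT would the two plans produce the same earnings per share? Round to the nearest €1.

€1,622,000

Set EPS_A = EPS_B: (EBIT − €71,000)(1 − 0.17) ÷ 220,000 = (EBIT − €635,000)(1 − 0.17) ÷ 140,000.
The (1 − t) factor cancels: (EBIT − 71,000) × 140,000 = (EBIT − 635,000) × 220,000.
EBIT × (220,000 − 140,000) = 635,000 × 220,000 − 71,000 × 140,000 = 129,760,000,000, so EBIT = 129,760,000,000 ÷ 80,000 = 1,622,000.00.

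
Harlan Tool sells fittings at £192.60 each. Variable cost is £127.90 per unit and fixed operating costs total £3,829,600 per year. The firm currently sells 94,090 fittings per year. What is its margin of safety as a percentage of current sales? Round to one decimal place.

37.1%

Each unit contributes £192.60 − £127.90 = £64.70. Break-even units = £3,829,600 ÷ £64.70 = 59,190.11; break-even revenue = 59,190.11 × £192.60 = £11,400,014.84.
Current sales = 94,090 × £192.60 = £18,121,734.00.
Margin of safety = (£18,121,734.00 − £11,400,014.84) ÷ £18,121,734.00 = 37.1%.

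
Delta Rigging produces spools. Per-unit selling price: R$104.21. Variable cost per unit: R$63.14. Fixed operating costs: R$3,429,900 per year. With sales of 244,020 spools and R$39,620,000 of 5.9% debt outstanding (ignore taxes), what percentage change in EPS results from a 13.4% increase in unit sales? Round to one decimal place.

+31.6%

At 244,020 units, contribution = 244,020 × R$41.07 = R$10,021,901.40.
Subtracting fixed costs: EBIT = R$10,021,901.40 − R$3,429,900 = R$6,592,001.40.
Interest = R$2,337,580.00, so EBIT − I = R$4,254,421.40.
Degree of combined leverage = contribution ÷ (EBIT − I) = R$10,021,901.40 ÷ R$4,254,421.40 = 2.3556.
%ΔEPS = DCL × %ΔSales = 2.3556 × +13.4% = +31.6%.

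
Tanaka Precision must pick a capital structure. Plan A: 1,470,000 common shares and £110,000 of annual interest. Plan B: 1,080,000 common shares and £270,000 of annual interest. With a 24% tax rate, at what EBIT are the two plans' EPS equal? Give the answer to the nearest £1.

£713,077

Set EPS_A = EPS_B: (EBIT − £110,000)(1 − 0.24) ÷ 1,470,000 = (EBIT − £270,000)(1 − 0.24) ÷ 1,080,000.
The (1 − t) factor cancels: (EBIT − 110,000) × 1,080,000 = (EBIT − 270,000) × 1,470,000.
EBIT × (1,470,000 − 1,080,000) = 270,000 × 1,470,000 − 110,000 × 1,080,000 = 278,100,000,000, so EBIT = 278,100,000,000 ÷ 390,000 = 713,076.92.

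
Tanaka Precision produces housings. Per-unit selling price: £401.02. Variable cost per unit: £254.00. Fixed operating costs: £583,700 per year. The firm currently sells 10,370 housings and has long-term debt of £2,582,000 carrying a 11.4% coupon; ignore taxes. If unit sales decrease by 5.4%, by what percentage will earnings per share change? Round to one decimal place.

-12.7%

Contribution at this volume is 10,370 × £147.02 = £1,524,597.40.
Operating income = contribution − fixed costs = £1,524,597.40 − £583,700 = £940,897.40.
After interest of £294,348.00, pre-tax earnings = £646,549.40.
DCL = total CM / (EBIT − I) = £1,524,597.40 / £646,549.40 = 2.3581.
%ΔEPS = DCL × %ΔSales = 2.3581 × -5.4% = -12.7%.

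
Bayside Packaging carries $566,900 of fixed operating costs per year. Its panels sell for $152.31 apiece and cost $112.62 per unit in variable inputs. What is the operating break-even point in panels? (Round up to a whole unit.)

14,284 panels

Unit CM = price − variable cost = $152.31 − $112.62 = $39.69.
Break-even volume = fixed costs ÷ CM per unit = $566,900 ÷ $39.69 = 14,283.19, so 14,284 panels.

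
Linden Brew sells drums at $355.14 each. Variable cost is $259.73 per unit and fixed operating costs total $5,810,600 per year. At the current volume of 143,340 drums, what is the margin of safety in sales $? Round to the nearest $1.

$29,277,254

Each unit contributes $355.14 − $259.73 = $95.41. Break-even units = $5,810,600 ÷ $95.41 = 60,901.37; break-even revenue = 60,901.37 × $355.14 = $21,628,513.61.
Current sales = 143,340 × $355.14 = $50,905,767.60.
Margin of safety = $50,905,767.60 − $21,628,513.61 = $29,277,254.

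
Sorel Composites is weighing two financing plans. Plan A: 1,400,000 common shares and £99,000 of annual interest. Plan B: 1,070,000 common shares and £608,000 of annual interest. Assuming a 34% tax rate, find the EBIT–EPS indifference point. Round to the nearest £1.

£2,258,394

At indifference, (EBIT − 99,000)(1 − t)/1,400,000 = (EBIT − 608,000)(1 − t)/1,070,000.
Cancelling (1 − t) and cross-multiplying: 1,070,000·(EBIT − 99,000) = 1,400,000·(EBIT − 608,000).
Solving, EBIT = (608,000·1,400,000 − 99,000·1,070,000) / (1,400,000 − 1,070,000) = 745,270,000,000 / 330,000 = 2,258,393.94.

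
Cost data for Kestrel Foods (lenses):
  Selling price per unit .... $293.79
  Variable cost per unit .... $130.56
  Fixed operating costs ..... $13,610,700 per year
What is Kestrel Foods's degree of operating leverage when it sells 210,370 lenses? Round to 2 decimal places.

At 210,370 units, contribution = 210,370 × $163.23 = $34,338,695.10.
Operating income = contribution − fixed costs = $34,338,695.10 − $13,610,700 = $20,727,995.10.
Degree of operating leverage = $34,338,695.10 / $20,727,995.10 = 1.6566.

1.66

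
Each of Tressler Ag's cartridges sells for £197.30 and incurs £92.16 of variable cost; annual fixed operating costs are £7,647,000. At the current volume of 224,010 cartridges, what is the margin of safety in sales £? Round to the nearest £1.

£29,847,229

Contribution margin per unit = £197.30 − £92.16 = £105.14. Break-even units = £7,647,000 ÷ £105.14 = 72,731.60; break-even revenue = 72,731.60 × £197.30 = £14,349,943.88.
Current sales = 224,010 × £197.30 = £44,197,173.00.
Margin of safety = £44,197,173.00 − £14,349,943.88 = £29,847,229.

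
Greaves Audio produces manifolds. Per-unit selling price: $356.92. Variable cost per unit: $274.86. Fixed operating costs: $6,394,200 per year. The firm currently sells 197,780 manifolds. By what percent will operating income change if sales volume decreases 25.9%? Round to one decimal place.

-42.7%

At 197,780 units, contribution = 197,780 × $82.06 = $16,229,826.80.
EBIT = $16,229,826.80 − $6,394,200 = $9,835,626.80.
DOL = contribution ÷ EBIT = $16,229,826.80 ÷ $9,835,626.80 = 1.6501.
%ΔEBIT = DOL × %ΔSales = 1.6501 × -25.9% = -42.7%.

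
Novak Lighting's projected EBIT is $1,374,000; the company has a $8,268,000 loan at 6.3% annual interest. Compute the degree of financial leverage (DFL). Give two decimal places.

1.61

Interest = $520,884.00.
Degree of financial leverage = EBIT / (EBIT − interest) = $1,374,000 / $853,116.00 = 1.6106.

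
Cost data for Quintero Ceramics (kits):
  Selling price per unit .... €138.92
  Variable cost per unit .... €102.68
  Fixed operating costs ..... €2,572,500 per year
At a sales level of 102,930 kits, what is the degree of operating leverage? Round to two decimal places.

At 102,930 units, contribution = 102,930 × €36.24 = €3,730,183.20.
EBIT = €3,730,183.20 − €2,572,500 = €1,157,683.20.
Degree of operating leverage = €3,730,183.20 / €1,157,683.20 = 3.2221.

3.22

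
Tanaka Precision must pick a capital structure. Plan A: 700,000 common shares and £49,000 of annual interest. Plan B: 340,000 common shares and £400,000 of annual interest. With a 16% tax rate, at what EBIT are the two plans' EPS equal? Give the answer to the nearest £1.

Set EPS_A = EPS_B: (EBIT − £49,000)(1 − 0.16) ÷ 700,000 = (EBIT − £400,000)(1 − 0.16) ÷ 340,000.
The (1 − t) factor cancels: (EBIT − 49,000) × 340,000 = (EBIT − 400,000) × 700,000.
Solving, EBIT = (400,000·700,000 − 49,000·340,000) / (700,000 − 340,000) = 263,340,000,000 / 360,000 = 731,500.00.

£731,500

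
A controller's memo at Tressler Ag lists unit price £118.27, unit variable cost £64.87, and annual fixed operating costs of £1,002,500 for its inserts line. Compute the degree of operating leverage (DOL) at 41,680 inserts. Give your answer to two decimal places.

1.82

Contribution at this volume is 41,680 × £53.40 = £2,225,712.00.
Operating income = contribution − fixed costs = £2,225,712.00 − £1,002,500 = £1,223,212.00.
DOL = contribution ÷ EBIT = £2,225,712.00 ÷ £1,223,212.00 = 1.8196.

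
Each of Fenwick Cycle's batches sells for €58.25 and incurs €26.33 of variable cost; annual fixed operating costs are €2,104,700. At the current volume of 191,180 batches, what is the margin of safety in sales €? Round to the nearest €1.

€7,295,421

Contribution margin per unit = €58.25 − €26.33 = €31.92. Break-even units = €2,104,700 ÷ €31.92 = 65,936.72; break-even revenue = 65,936.72 × €58.25 = €3,840,813.75.
Current sales = 191,180 × €58.25 = €11,136,235.00.
Margin of safety = €11,136,235.00 − €3,840,813.75 = €7,295,421.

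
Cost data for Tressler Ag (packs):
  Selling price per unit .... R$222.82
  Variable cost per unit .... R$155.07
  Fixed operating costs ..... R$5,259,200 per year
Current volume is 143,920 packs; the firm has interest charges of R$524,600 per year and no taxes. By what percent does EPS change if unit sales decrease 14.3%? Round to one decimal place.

-35.2%

At 143,920 units, contribution = 143,920 × R$67.75 = R$9,750,580.00.
Subtracting fixed costs: EBIT = R$9,750,580.00 − R$5,259,200 = R$4,491,380.00.
After interest of R$524,600.00, pre-tax earnings = R$3,966,780.00.
DCL = total CM / (EBIT − I) = R$9,750,580.00 / R$3,966,780.00 = 2.4581.
EPS therefore changes by 2.4581 × (-14.3%) = -35.2%.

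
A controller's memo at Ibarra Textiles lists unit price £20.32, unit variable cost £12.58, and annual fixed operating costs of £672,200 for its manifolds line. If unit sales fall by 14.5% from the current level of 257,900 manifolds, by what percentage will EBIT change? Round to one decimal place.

-21.9%

Total contribution margin = 257,900 × £7.74 = £1,996,146.00.
Operating income = contribution − fixed costs = £1,996,146.00 − £672,200 = £1,323,946.00.
Degree of operating leverage = £1,996,146.00 / £1,323,946.00 = 1.5077.
%ΔEBIT = DOL × %ΔSales = 1.5077 × -14.5% = -21.9%.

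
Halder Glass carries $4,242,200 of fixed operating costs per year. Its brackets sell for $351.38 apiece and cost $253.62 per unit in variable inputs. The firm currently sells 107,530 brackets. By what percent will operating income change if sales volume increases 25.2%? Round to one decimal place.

+42.3%

Contribution at this volume is 107,530 × $97.76 = $10,512,132.80.
Operating income = contribution − fixed costs = $10,512,132.80 − $4,242,200 = $6,269,932.80.
So DOL = total CM / EBIT = $10,512,132.80 / $6,269,932.80 = 1.6766.
%ΔEBIT = DOL × %ΔSales = 1.6766 × +25.2% = +42.3%.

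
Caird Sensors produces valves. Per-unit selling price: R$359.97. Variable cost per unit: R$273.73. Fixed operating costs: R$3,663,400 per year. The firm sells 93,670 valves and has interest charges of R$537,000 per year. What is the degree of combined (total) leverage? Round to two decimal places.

At 93,670 units, contribution = 93,670 × R$86.24 = R$8,078,100.80.
EBIT = R$8,078,100.80 − R$3,663,400 = R$4,414,700.80. Interest = R$537,000.00, so EBIT − I = R$3,877,700.80.
DCL = contribution ÷ (EBIT − I) = R$8,078,100.80 ÷ R$3,877,700.80 = 2.0832.

2.08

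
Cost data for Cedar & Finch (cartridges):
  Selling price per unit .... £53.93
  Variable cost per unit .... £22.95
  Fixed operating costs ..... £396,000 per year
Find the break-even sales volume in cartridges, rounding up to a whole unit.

12,783 cartridges

Each unit contributes £53.93 − £22.95 = £30.98.
Break-even volume = fixed costs ÷ CM per unit = £396,000 ÷ £30.98 = 12,782.44, so 12,783 cartridges.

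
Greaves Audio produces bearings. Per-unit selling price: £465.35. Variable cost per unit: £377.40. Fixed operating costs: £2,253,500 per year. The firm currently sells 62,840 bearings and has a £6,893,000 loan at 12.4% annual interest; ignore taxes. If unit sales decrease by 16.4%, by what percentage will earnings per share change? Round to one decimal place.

Contribution at this volume is 62,840 × £87.95 = £5,526,778.00.
Subtracting fixed costs: EBIT = £5,526,778.00 − £2,253,500 = £3,273,278.00.
After interest of £854,732.00, pre-tax earnings = £2,418,546.00.
Degree of combined leverage = contribution ÷ (EBIT − I) = £5,526,778.00 ÷ £2,418,546.00 = 2.2852.
EPS therefore changes by 2.2852 × (-16.4%) = -37.5%.

-37.5%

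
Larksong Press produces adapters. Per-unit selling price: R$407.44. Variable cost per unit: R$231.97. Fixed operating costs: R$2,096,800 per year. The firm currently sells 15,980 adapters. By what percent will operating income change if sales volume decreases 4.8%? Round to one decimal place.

-19.0%

Total contribution margin = 15,980 × R$175.47 = R$2,804,010.60.
Operating income = contribution − fixed costs = R$2,804,010.60 − R$2,096,800 = R$707,210.60.
Degree of operating leverage = R$2,804,010.60 / R$707,210.60 = 3.9649.
Operating income changes by 3.9649 × -4.8% = -19.0%.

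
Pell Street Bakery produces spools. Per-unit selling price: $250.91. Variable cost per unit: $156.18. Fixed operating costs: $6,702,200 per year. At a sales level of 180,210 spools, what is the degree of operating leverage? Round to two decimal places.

1.65

At 180,210 units, contribution = 180,210 × $94.73 = $17,071,293.30.
EBIT = $17,071,293.30 − $6,702,200 = $10,369,093.30.
Degree of operating leverage = $17,071,293.30 / $10,369,093.30 = 1.6464.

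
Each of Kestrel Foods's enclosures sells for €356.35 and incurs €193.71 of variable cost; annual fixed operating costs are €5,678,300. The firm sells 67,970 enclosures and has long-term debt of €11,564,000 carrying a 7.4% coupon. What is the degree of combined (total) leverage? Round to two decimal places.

2.45

Total contribution margin = 67,970 × €162.64 = €11,054,640.80.
EBIT = €11,054,640.80 − €5,678,300 = €5,376,340.80. Interest = €855,736.00.
DOL = €11,054,640.80 ÷ €5,376,340.80 = 2.0562; DFL = €5,376,340.80 ÷ €4,520,604.80 = 1.1893.
Combined leverage = 2.0562 × 1.1893 = 2.4454.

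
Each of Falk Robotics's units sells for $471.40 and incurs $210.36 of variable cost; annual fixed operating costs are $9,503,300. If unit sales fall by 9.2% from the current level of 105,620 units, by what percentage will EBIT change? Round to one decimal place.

-14.0%

Contribution at this volume is 105,620 × $261.04 = $27,571,044.80.
Operating income = contribution − fixed costs = $27,571,044.80 − $9,503,300 = $18,067,744.80.
DOL = contribution ÷ EBIT = $27,571,044.80 ÷ $18,067,744.80 = 1.5260.
So EBIT moves 1.5260 × (-9.2%) = -14.0%.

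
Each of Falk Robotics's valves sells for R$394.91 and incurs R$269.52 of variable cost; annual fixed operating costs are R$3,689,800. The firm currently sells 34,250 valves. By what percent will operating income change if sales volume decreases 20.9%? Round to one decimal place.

Total contribution margin = 34,250 × R$125.39 = R$4,294,607.50.
Operating income = contribution − fixed costs = R$4,294,607.50 − R$3,689,800 = R$604,807.50.
DOL = contribution ÷ EBIT = R$4,294,607.50 ÷ R$604,807.50 = 7.1008.
Operating income changes by 7.1008 × -20.9% = -148.4%.

-148.4%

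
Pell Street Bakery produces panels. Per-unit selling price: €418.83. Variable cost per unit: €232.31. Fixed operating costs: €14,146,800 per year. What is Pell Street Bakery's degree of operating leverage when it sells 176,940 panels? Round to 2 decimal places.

Total contribution margin = 176,940 × €186.52 = €33,002,848.80.
Operating income = contribution − fixed costs = €33,002,848.80 − €14,146,800 = €18,856,048.80.
Degree of operating leverage = €33,002,848.80 / €18,856,048.80 = 1.7503.

1.75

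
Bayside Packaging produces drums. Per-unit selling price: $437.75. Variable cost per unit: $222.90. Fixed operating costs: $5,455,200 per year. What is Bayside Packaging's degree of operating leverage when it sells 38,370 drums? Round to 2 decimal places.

Total contribution margin = 38,370 × $214.85 = $8,243,794.50.
Subtracting fixed costs: EBIT = $8,243,794.50 − $5,455,200 = $2,788,594.50.
DOL = contribution ÷ EBIT = $8,243,794.50 ÷ $2,788,594.50 = 2.9563.

2.96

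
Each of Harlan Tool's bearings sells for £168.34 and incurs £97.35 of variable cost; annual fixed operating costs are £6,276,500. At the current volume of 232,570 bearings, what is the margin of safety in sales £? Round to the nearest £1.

Contribution margin per unit = £168.34 − £97.35 = £70.99. Break-even units = £6,276,500 ÷ £70.99 = 88,413.86; break-even revenue = 88,413.86 × £168.34 = £14,883,589.38.
Actual sales revenue = 232,570 × £168.34 = £39,150,833.80.
Margin of safety = £39,150,833.80 − £14,883,589.38 = £24,267,244.

£24,267,244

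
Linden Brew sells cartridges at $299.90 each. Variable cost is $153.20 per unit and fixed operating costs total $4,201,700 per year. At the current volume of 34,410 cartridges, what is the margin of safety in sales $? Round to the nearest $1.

Each unit contributes $299.90 − $153.20 = $146.70. Break-even units = $4,201,700 ÷ $146.70 = 28,641.45; break-even revenue = 28,641.45 × $299.90 = $8,589,569.39.
Actual sales revenue = 34,410 × $299.90 = $10,319,559.00.
Margin of safety = $10,319,559.00 − $8,589,569.39 = $1,729,990.

$1,729,990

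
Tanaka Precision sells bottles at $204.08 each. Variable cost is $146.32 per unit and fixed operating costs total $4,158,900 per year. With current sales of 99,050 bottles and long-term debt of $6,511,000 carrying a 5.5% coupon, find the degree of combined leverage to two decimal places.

Total contribution margin = 99,050 × $57.76 = $5,721,128.00.
Subtracting fixed costs: EBIT = $5,721,128.00 − $4,158,900 = $1,562,228.00. Interest = $358,105.00.
DOL = $5,721,128.00 ÷ $1,562,228.00 = 3.6622; DFL = $1,562,228.00 ÷ $1,204,123.00 = 1.2974.
Combined leverage = 3.6622 × 1.2974 = 4.7513.

4.75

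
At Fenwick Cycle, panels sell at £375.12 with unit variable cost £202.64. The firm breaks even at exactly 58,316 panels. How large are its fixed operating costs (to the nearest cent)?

£10,058,343.68

Contribution margin per unit = £375.12 − £202.64 = £172.48.
Fixed costs = break-even units × CM = 58,316 × £172.48 = £10,058,343.68.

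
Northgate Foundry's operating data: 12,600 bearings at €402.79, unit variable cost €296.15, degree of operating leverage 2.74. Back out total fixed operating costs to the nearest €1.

At 12,600 units, contribution = 12,600 × €106.64 = €1,343,664.00.
Since DOL = CM ÷ EBIT, EBIT = €1,343,664.00 ÷ 2.74 = €490,388.32.
Fixed costs = CM − EBIT = €1,343,664.00 − €490,388.32 = €853,276.

€853,276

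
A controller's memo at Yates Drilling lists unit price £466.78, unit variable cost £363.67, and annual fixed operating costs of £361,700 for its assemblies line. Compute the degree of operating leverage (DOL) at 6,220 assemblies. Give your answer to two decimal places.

At 6,220 units, contribution = 6,220 × £103.11 = £641,344.20.
Subtracting fixed costs: EBIT = £641,344.20 − £361,700 = £279,644.20.
DOL = contribution ÷ EBIT = £641,344.20 ÷ £279,644.20 = 2.2934.

2.29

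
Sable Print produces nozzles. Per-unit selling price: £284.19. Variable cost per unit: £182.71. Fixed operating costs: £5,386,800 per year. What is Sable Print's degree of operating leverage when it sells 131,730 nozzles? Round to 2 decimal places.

1.67

Contribution at this volume is 131,730 × £101.48 = £13,367,960.40.
Operating income = contribution − fixed costs = £13,367,960.40 − £5,386,800 = £7,981,160.40.
Degree of operating leverage = £13,367,960.40 / £7,981,160.40 = 1.6749.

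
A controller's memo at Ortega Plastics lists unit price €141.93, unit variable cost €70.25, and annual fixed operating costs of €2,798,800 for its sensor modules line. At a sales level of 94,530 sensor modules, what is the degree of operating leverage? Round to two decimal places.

Contribution at this volume is 94,530 × €71.68 = €6,775,910.40.
EBIT = €6,775,910.40 − €2,798,800 = €3,977,110.40.
Degree of operating leverage = €6,775,910.40 / €3,977,110.40 = 1.7037.

1.70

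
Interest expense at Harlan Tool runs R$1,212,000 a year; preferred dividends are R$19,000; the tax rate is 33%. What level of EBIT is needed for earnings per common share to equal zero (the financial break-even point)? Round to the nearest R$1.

R$1,240,358

Grossing the preferred dividend up to pre-tax terms: R$19,000 / (1 − 0.33) = R$28,358.21.
Financial break-even EBIT = interest + D_p ÷ (1 − t) = R$1,212,000 + R$28,358.21 = R$1,240,358.21.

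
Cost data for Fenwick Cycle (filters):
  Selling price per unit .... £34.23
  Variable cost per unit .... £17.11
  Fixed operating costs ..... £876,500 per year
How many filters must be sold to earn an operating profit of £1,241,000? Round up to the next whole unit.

123,686 filters

Contribution margin per unit = £34.23 − £17.11 = £17.12.
Units = (FC + target) / CM = (£876,500 + £1,241,000) / £17.12 = 123,685.75, so 123,686 filters.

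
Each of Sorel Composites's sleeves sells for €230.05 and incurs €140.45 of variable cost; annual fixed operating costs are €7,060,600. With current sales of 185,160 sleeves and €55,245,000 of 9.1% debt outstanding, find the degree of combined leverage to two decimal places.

Contribution at this volume is 185,160 × €89.60 = €16,590,336.00.
EBIT = €16,590,336.00 − €7,060,600 = €9,529,736.00. Interest = €5,027,295.00.
DOL = €16,590,336.00 ÷ €9,529,736.00 = 1.7409; DFL = €9,529,736.00 ÷ €4,502,441.00 = 2.1166.
DCL = DOL × DFL = 1.7409 × 2.1166 = 3.6848.

3.68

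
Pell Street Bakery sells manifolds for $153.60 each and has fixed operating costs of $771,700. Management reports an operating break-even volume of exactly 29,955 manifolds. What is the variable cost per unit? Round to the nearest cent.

At break-even, FC = Q × (P − VC), so P − VC = $771,700 ÷ 29,955 = $25.7620.
Hence VC = price − CM = $153.60 − $25.7620 = $127.84.

$127.84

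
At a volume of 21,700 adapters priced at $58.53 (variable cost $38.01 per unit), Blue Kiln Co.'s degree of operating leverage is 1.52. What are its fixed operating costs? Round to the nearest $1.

Total contribution margin = 21,700 × $20.52 = $445,284.00.
DOL = contribution / EBIT, so EBIT = $445,284.00 / 1.52 = $292,950.00.
And FC = contribution − EBIT = $445,284.00 − $292,950.00 = $152,334.

$152,334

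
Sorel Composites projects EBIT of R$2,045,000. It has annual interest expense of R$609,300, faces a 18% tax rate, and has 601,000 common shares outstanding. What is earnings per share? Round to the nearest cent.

R$1.96

Pre-tax income = R$2,045,000 − R$609,300.00 = R$1,435,700.00.
Net income = R$1,435,700.00 × (1 − 0.18) = R$1,177,274.00.
EPS = R$1,177,274.00 ÷ 601,000 = R$1.96.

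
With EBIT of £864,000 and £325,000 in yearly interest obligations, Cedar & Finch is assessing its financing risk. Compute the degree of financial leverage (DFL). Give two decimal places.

Interest = £325,000.00.
Degree of financial leverage = EBIT / (EBIT − interest) = £864,000 / £539,000.00 = 1.6030.

1.60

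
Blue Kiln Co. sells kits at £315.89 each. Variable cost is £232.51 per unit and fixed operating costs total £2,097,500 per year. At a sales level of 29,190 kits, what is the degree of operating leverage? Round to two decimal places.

At 29,190 units, contribution = 29,190 × £83.38 = £2,433,862.20.
Subtracting fixed costs: EBIT = £2,433,862.20 − £2,097,500 = £336,362.20.
Degree of operating leverage = £2,433,862.20 / £336,362.20 = 7.2358.

7.24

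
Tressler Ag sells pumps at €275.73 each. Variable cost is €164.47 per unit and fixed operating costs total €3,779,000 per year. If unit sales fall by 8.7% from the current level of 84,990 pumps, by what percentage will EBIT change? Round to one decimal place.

Contribution at this volume is 84,990 × €111.26 = €9,455,987.40.
Subtracting fixed costs: EBIT = €9,455,987.40 − €3,779,000 = €5,676,987.40.
Degree of operating leverage = €9,455,987.40 / €5,676,987.40 = 1.6657.
%ΔEBIT = DOL × %ΔSales = 1.6657 × -8.7% = -14.5%.

-14.5%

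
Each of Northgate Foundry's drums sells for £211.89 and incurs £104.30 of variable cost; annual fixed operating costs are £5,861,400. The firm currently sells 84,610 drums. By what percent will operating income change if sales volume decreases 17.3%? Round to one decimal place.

-48.6%

At 84,610 units, contribution = 84,610 × £107.59 = £9,103,189.90.
EBIT = £9,103,189.90 − £5,861,400 = £3,241,789.90.
So DOL = total CM / EBIT = £9,103,189.90 / £3,241,789.90 = 2.8081.
%ΔEBIT = DOL × %ΔSales = 2.8081 × -17.3% = -48.6%.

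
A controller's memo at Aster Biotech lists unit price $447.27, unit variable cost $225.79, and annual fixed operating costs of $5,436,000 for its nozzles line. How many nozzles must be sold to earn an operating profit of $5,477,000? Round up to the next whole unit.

49,274 nozzles

Unit CM = price − variable cost = $447.27 − $225.79 = $221.48.
Required volume = (fixed costs + target profit) ÷ CM = ($5,436,000 + $5,477,000) ÷ $221.48 = 49,273.07, so 49,274 nozzles.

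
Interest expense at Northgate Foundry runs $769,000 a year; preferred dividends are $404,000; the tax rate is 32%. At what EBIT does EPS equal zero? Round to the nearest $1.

Grossing the preferred dividend up to pre-tax terms: $404,000 / (1 − 0.32) = $594,117.65.
EPS = 0 when EBIT covers interest plus the pre-tax preferred burden: $769,000 + $594,117.65 = $1,363,117.65.

$1,363,118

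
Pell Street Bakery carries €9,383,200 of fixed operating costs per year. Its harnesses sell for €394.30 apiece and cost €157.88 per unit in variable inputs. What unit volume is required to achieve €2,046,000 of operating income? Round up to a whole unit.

Contribution margin per unit = €394.30 − €157.88 = €236.42.
Need Q such that Q × €236.42 − €9,383,200 = €2,046,000, i.e. Q = €11,429,200 / €236.42 = 48,342.78 → 48,343.

48,343 harnesses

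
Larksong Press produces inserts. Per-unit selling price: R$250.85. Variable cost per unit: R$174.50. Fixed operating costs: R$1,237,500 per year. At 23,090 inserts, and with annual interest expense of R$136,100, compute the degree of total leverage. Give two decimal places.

4.53

Total contribution margin = 23,090 × R$76.35 = R$1,762,921.50.
Subtracting fixed costs: EBIT = R$1,762,921.50 − R$1,237,500 = R$525,421.50. Interest = R$136,100.00, so EBIT − I = R$389,321.50.
DCL = contribution ÷ (EBIT − I) = R$1,762,921.50 ÷ R$389,321.50 = 4.5282.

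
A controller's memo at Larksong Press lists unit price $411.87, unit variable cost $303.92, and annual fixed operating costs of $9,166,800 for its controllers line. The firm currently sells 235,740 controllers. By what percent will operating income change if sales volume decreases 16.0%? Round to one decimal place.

At 235,740 units, contribution = 235,740 × $107.95 = $25,448,133.00.
Operating income = contribution − fixed costs = $25,448,133.00 − $9,166,800 = $16,281,333.00.
DOL = contribution ÷ EBIT = $25,448,133.00 ÷ $16,281,333.00 = 1.5630.
%ΔEBIT = DOL × %ΔSales = 1.5630 × -16.0% = -25.0%.

-25.0%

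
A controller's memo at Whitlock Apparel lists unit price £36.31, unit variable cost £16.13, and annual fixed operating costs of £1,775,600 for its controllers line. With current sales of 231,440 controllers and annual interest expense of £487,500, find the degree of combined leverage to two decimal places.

Total contribution margin = 231,440 × £20.18 = £4,670,459.20.
Operating income = contribution − fixed costs = £4,670,459.20 − £1,775,600 = £2,894,859.20. Interest = £487,500.00, so EBIT − I = £2,407,359.20.
Degree of total leverage = total CM / (EBIT − interest) = £4,670,459.20 / £2,407,359.20 = 1.9401.

1.94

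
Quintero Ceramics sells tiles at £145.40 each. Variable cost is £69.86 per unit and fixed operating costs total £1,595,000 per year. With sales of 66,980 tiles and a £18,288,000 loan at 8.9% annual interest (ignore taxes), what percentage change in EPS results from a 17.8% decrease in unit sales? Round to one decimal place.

-49.0%

Total contribution margin = 66,980 × £75.54 = £5,059,669.20.
EBIT = £5,059,669.20 − £1,595,000 = £3,464,669.20.
Interest = £1,627,632.00, so EBIT − I = £1,837,037.20.
DCL = total CM / (EBIT − I) = £5,059,669.20 / £1,837,037.20 = 2.7543.
EPS therefore changes by 2.7543 × (-17.8%) = -49.0%.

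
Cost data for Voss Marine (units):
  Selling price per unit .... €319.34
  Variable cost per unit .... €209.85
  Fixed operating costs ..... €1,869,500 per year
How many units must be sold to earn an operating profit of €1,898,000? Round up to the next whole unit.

34,410 units

Contribution margin per unit = €319.34 − €209.85 = €109.49.
Required volume = (fixed costs + target profit) ÷ CM = (€1,869,500 + €1,898,000) ÷ €109.49 = 34,409.54, so 34,410 units.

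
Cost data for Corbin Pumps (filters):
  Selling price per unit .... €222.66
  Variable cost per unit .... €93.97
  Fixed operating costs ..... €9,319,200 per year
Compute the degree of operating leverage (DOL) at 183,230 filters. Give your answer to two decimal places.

Contribution at this volume is 183,230 × €128.69 = €23,579,868.70.
Subtracting fixed costs: EBIT = €23,579,868.70 − €9,319,200 = €14,260,668.70.
Degree of operating leverage = €23,579,868.70 / €14,260,668.70 = 1.6535.

1.65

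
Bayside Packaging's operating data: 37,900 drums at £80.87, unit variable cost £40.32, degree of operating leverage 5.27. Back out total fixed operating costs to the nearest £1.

At 37,900 units, contribution = 37,900 × £40.55 = £1,536,845.00.
DOL = contribution / EBIT, so EBIT = £1,536,845.00 / 5.27 = £291,621.44.
Fixed costs = CM − EBIT = £1,536,845.00 − £291,621.44 = £1,245,224.

£1,245,224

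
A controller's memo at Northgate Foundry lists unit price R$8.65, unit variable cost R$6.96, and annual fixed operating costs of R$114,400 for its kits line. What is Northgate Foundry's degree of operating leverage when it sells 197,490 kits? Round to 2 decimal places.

Contribution at this volume is 197,490 × R$1.69 = R$333,758.10.
Operating income = contribution − fixed costs = R$333,758.10 − R$114,400 = R$219,358.10.
So DOL = total CM / EBIT = R$333,758.10 / R$219,358.10 = 1.5215.

1.52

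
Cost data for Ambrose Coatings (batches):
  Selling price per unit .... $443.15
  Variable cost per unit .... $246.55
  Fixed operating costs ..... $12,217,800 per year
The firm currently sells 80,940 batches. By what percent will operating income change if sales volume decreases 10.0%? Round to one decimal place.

-43.1%

Total contribution margin = 80,940 × $196.60 = $15,912,804.00.
EBIT = $15,912,804.00 − $12,217,800 = $3,695,004.00.
So DOL = total CM / EBIT = $15,912,804.00 / $3,695,004.00 = 4.3066.
So EBIT moves 4.3066 × (-10.0%) = -43.1%.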